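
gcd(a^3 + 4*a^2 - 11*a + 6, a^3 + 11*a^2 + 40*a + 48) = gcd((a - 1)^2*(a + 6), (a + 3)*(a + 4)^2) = 1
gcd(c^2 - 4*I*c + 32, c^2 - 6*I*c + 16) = c - 8*I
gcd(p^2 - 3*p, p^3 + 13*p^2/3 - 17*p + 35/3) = 1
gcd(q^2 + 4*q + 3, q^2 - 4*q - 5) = q + 1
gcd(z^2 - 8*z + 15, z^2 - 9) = z - 3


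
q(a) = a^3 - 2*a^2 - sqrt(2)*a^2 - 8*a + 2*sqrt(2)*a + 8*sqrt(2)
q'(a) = 3*a^2 - 4*a - 2*sqrt(2)*a - 8 + 2*sqrt(2)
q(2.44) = -7.11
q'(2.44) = -3.97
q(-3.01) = -31.32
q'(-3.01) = 42.56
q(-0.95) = 12.29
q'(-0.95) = 4.02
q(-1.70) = 5.33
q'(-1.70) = 15.11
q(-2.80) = -22.93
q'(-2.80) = 37.47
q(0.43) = 8.54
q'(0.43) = -7.55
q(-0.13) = 11.93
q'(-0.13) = -4.23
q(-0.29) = 12.50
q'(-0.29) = -2.94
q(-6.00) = -296.57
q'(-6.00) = 143.80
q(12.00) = 1185.61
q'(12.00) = 344.89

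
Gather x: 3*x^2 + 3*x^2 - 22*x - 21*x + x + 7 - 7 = 6*x^2 - 42*x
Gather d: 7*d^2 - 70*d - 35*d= 7*d^2 - 105*d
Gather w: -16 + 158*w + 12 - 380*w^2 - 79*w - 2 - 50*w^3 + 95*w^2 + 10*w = -50*w^3 - 285*w^2 + 89*w - 6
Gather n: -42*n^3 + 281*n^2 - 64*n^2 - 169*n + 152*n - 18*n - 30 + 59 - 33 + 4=-42*n^3 + 217*n^2 - 35*n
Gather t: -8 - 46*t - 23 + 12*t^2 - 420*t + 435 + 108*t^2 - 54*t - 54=120*t^2 - 520*t + 350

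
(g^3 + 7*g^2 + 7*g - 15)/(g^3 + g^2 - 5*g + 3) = (g + 5)/(g - 1)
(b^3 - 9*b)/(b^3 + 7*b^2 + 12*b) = (b - 3)/(b + 4)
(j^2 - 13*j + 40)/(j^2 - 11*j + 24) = (j - 5)/(j - 3)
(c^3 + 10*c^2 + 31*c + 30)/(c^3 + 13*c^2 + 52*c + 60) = (c + 3)/(c + 6)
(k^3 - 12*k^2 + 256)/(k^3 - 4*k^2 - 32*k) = (k - 8)/k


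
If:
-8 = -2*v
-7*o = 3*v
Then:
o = -12/7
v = 4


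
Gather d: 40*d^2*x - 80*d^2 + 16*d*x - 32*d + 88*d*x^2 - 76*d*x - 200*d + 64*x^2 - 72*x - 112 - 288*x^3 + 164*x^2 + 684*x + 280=d^2*(40*x - 80) + d*(88*x^2 - 60*x - 232) - 288*x^3 + 228*x^2 + 612*x + 168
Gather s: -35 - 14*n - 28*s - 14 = -14*n - 28*s - 49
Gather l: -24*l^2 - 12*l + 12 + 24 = -24*l^2 - 12*l + 36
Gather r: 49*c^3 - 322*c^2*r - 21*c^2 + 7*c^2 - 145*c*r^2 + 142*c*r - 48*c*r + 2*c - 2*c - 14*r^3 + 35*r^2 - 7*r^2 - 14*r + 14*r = 49*c^3 - 14*c^2 - 14*r^3 + r^2*(28 - 145*c) + r*(-322*c^2 + 94*c)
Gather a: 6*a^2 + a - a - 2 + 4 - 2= 6*a^2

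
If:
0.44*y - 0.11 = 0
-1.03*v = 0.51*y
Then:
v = -0.12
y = 0.25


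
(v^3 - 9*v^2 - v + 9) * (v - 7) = v^4 - 16*v^3 + 62*v^2 + 16*v - 63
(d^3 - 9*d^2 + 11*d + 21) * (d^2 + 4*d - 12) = d^5 - 5*d^4 - 37*d^3 + 173*d^2 - 48*d - 252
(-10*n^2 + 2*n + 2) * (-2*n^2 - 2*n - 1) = 20*n^4 + 16*n^3 + 2*n^2 - 6*n - 2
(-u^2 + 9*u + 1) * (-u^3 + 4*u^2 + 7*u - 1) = u^5 - 13*u^4 + 28*u^3 + 68*u^2 - 2*u - 1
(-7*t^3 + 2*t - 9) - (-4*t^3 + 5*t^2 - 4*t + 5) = -3*t^3 - 5*t^2 + 6*t - 14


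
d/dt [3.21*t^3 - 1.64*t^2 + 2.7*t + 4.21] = 9.63*t^2 - 3.28*t + 2.7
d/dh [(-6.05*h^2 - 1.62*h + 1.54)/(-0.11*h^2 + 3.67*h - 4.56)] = (-22.3817*h^2 + 55.5148*h + 1.7354)/(0.0121*h^4 - 0.8074*h^3 + 14.4721*h^2 - 33.4704*h + 20.7936)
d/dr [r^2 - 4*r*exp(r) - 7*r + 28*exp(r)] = -4*r*exp(r) + 2*r + 24*exp(r) - 7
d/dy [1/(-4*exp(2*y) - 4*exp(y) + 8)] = (2*exp(y) + 1)*exp(y)/(4*(exp(2*y) + exp(y) - 2)^2)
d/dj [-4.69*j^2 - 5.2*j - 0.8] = -9.38*j - 5.2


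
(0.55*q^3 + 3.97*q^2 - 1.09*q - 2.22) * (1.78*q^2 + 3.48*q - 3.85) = 0.979*q^5 + 8.9806*q^4 + 9.7579*q^3 - 23.0293*q^2 - 3.5291*q + 8.547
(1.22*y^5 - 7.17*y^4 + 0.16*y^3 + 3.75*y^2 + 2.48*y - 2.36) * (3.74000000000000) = 4.5628*y^5 - 26.8158*y^4 + 0.5984*y^3 + 14.025*y^2 + 9.2752*y - 8.8264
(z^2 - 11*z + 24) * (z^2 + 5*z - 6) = z^4 - 6*z^3 - 37*z^2 + 186*z - 144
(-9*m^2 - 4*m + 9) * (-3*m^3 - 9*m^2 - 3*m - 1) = 27*m^5 + 93*m^4 + 36*m^3 - 60*m^2 - 23*m - 9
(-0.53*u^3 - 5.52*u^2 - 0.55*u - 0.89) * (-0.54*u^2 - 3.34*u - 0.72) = 0.2862*u^5 + 4.751*u^4 + 19.1154*u^3 + 6.292*u^2 + 3.3686*u + 0.6408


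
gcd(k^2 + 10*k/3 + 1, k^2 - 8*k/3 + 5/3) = 1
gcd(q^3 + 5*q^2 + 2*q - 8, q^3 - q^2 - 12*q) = 1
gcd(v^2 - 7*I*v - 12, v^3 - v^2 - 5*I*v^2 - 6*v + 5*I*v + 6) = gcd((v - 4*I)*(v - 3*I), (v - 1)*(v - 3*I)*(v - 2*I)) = v - 3*I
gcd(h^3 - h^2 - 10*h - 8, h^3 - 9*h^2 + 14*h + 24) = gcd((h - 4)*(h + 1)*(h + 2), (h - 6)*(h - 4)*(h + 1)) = h^2 - 3*h - 4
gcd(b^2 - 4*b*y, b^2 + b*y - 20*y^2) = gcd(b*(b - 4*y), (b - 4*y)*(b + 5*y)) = -b + 4*y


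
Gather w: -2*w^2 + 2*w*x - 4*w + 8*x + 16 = -2*w^2 + w*(2*x - 4) + 8*x + 16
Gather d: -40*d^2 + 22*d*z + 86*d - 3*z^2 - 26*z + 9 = -40*d^2 + d*(22*z + 86) - 3*z^2 - 26*z + 9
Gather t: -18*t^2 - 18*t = -18*t^2 - 18*t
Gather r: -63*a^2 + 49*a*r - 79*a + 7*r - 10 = -63*a^2 - 79*a + r*(49*a + 7) - 10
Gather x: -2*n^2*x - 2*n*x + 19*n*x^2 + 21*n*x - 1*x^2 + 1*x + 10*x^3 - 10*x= 10*x^3 + x^2*(19*n - 1) + x*(-2*n^2 + 19*n - 9)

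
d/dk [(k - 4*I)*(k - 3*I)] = 2*k - 7*I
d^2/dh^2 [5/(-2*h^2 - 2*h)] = 5*(h*(h + 1) - (2*h + 1)^2)/(h^3*(h + 1)^3)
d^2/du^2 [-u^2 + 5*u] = -2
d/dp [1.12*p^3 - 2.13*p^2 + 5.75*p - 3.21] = 3.36*p^2 - 4.26*p + 5.75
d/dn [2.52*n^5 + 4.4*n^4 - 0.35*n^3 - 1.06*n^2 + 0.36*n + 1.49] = 12.6*n^4 + 17.6*n^3 - 1.05*n^2 - 2.12*n + 0.36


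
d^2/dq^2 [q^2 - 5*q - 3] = 2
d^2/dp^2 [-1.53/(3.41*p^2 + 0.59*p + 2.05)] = (35.581986*p^2 + 6.156414*p - 1.53*(6.82*p + 0.59)*(13.64*p + 1.18) + 21.39093)/(3.41*p^2 + 0.59*p + 2.05)^3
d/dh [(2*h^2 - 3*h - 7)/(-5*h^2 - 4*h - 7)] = (-23*h^2 - 98*h - 7)/(25*h^4 + 40*h^3 + 86*h^2 + 56*h + 49)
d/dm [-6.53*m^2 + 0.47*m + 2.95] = 0.47 - 13.06*m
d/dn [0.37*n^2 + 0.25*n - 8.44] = 0.74*n + 0.25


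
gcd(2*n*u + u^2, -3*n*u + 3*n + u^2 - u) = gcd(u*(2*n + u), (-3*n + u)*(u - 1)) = 1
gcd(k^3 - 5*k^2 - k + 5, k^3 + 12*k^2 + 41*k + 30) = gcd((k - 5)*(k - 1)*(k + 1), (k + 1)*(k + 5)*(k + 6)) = k + 1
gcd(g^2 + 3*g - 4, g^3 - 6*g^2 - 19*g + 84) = g + 4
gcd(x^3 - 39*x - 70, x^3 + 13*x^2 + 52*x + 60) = x^2 + 7*x + 10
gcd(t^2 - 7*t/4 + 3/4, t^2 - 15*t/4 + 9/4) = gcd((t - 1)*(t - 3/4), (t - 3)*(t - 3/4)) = t - 3/4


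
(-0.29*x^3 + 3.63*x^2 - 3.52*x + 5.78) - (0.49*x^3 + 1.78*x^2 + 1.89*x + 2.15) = -0.78*x^3 + 1.85*x^2 - 5.41*x + 3.63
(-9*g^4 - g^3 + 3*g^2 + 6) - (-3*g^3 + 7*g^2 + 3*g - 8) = -9*g^4 + 2*g^3 - 4*g^2 - 3*g + 14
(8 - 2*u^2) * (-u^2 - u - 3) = 2*u^4 + 2*u^3 - 2*u^2 - 8*u - 24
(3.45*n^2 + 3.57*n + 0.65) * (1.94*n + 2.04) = 6.693*n^3 + 13.9638*n^2 + 8.5438*n + 1.326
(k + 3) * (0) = 0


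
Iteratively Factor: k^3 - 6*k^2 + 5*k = (k)*(k^2 - 6*k + 5) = k*(k - 5)*(k - 1)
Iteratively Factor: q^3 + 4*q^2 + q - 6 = (q - 1)*(q^2 + 5*q + 6) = (q - 1)*(q + 3)*(q + 2)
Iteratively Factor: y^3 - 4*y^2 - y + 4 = (y - 4)*(y^2 - 1) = (y - 4)*(y - 1)*(y + 1)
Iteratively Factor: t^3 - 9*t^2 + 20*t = (t)*(t^2 - 9*t + 20) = t*(t - 5)*(t - 4)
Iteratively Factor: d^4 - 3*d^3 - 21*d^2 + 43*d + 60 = (d - 5)*(d^3 + 2*d^2 - 11*d - 12) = (d - 5)*(d - 3)*(d^2 + 5*d + 4) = (d - 5)*(d - 3)*(d + 1)*(d + 4)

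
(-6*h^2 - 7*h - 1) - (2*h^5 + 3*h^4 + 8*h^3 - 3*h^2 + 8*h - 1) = -2*h^5 - 3*h^4 - 8*h^3 - 3*h^2 - 15*h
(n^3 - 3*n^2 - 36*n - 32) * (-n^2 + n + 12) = -n^5 + 4*n^4 + 45*n^3 - 40*n^2 - 464*n - 384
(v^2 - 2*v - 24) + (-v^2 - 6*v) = -8*v - 24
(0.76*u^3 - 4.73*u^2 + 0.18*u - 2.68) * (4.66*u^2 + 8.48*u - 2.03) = 3.5416*u^5 - 15.597*u^4 - 40.8144*u^3 - 1.3605*u^2 - 23.0918*u + 5.4404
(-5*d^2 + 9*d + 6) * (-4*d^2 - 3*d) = 20*d^4 - 21*d^3 - 51*d^2 - 18*d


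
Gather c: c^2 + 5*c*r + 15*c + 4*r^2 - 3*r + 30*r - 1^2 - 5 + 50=c^2 + c*(5*r + 15) + 4*r^2 + 27*r + 44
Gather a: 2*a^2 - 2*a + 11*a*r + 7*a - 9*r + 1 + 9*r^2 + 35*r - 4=2*a^2 + a*(11*r + 5) + 9*r^2 + 26*r - 3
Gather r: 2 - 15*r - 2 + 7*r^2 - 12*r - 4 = 7*r^2 - 27*r - 4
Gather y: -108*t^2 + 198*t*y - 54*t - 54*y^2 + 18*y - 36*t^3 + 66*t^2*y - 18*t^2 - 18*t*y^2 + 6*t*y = -36*t^3 - 126*t^2 - 54*t + y^2*(-18*t - 54) + y*(66*t^2 + 204*t + 18)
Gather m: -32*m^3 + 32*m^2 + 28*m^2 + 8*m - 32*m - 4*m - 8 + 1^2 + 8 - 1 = -32*m^3 + 60*m^2 - 28*m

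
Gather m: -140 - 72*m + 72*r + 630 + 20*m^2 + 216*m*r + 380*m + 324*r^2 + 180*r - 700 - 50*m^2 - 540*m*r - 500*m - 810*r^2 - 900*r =-30*m^2 + m*(-324*r - 192) - 486*r^2 - 648*r - 210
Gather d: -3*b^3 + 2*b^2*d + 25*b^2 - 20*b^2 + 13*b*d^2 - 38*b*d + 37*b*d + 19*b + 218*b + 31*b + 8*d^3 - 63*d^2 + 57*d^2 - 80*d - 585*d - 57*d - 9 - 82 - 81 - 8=-3*b^3 + 5*b^2 + 268*b + 8*d^3 + d^2*(13*b - 6) + d*(2*b^2 - b - 722) - 180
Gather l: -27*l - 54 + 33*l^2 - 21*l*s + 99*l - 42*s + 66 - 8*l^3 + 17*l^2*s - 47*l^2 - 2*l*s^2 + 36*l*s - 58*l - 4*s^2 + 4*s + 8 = -8*l^3 + l^2*(17*s - 14) + l*(-2*s^2 + 15*s + 14) - 4*s^2 - 38*s + 20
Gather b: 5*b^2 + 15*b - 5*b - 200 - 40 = 5*b^2 + 10*b - 240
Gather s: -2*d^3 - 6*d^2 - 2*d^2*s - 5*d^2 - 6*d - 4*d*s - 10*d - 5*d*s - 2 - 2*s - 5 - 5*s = -2*d^3 - 11*d^2 - 16*d + s*(-2*d^2 - 9*d - 7) - 7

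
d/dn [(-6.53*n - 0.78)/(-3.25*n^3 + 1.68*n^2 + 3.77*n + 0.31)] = (-42.445*n^3 + 3.3654*n^2 + 2.6208*n + 0.9163)/(10.5625*n^6 - 10.92*n^5 - 21.6826*n^4 + 10.6522*n^3 + 15.2545*n^2 + 2.3374*n + 0.0961)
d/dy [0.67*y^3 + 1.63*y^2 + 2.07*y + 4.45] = 2.01*y^2 + 3.26*y + 2.07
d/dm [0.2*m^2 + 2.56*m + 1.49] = 0.4*m + 2.56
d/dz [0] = 0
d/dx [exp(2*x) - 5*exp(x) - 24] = (2*exp(x) - 5)*exp(x)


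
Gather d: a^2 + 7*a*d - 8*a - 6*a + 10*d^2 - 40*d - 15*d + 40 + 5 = a^2 - 14*a + 10*d^2 + d*(7*a - 55) + 45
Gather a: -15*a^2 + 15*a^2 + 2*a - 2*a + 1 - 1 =0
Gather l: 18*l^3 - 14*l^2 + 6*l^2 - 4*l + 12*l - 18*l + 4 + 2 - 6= 18*l^3 - 8*l^2 - 10*l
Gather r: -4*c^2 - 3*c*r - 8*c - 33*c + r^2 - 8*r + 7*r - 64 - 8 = -4*c^2 - 41*c + r^2 + r*(-3*c - 1) - 72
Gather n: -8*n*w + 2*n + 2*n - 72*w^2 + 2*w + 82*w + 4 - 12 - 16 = n*(4 - 8*w) - 72*w^2 + 84*w - 24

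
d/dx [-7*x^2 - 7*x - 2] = -14*x - 7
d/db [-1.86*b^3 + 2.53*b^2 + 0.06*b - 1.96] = -5.58*b^2 + 5.06*b + 0.06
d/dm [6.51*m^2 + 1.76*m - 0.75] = 13.02*m + 1.76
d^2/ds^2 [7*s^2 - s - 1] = 14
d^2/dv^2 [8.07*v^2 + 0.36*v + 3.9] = 16.1400000000000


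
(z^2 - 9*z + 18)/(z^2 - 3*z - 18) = (z - 3)/(z + 3)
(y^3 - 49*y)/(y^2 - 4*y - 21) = y*(y + 7)/(y + 3)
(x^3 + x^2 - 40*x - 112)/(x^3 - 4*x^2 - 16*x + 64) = (x^2 - 3*x - 28)/(x^2 - 8*x + 16)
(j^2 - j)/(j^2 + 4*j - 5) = j/(j + 5)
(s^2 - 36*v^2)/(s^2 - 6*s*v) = (s + 6*v)/s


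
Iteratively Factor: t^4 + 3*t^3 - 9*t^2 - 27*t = (t + 3)*(t^3 - 9*t) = (t + 3)^2*(t^2 - 3*t) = t*(t + 3)^2*(t - 3)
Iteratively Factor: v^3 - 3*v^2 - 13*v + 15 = (v - 5)*(v^2 + 2*v - 3) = (v - 5)*(v - 1)*(v + 3)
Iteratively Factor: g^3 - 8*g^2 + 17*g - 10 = (g - 2)*(g^2 - 6*g + 5) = (g - 5)*(g - 2)*(g - 1)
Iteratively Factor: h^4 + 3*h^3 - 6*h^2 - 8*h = (h + 1)*(h^3 + 2*h^2 - 8*h) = h*(h + 1)*(h^2 + 2*h - 8) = h*(h - 2)*(h + 1)*(h + 4)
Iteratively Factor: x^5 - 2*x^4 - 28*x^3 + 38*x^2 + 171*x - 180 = (x - 5)*(x^4 + 3*x^3 - 13*x^2 - 27*x + 36) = (x - 5)*(x - 3)*(x^3 + 6*x^2 + 5*x - 12) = (x - 5)*(x - 3)*(x + 3)*(x^2 + 3*x - 4) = (x - 5)*(x - 3)*(x + 3)*(x + 4)*(x - 1)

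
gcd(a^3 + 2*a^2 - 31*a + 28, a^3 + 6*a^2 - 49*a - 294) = a + 7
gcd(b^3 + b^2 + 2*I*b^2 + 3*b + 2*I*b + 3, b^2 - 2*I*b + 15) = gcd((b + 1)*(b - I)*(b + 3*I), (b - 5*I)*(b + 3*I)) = b + 3*I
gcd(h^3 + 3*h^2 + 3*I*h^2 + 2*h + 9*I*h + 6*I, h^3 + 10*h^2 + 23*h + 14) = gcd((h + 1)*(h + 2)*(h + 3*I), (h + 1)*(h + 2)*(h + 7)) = h^2 + 3*h + 2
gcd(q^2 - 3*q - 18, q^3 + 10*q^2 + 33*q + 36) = q + 3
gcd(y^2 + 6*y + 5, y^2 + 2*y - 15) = y + 5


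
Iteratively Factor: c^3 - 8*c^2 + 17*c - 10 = (c - 1)*(c^2 - 7*c + 10) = (c - 5)*(c - 1)*(c - 2)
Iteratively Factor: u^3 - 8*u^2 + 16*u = (u)*(u^2 - 8*u + 16) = u*(u - 4)*(u - 4)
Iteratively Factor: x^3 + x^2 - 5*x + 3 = (x - 1)*(x^2 + 2*x - 3) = (x - 1)*(x + 3)*(x - 1)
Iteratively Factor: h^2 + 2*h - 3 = (h + 3)*(h - 1)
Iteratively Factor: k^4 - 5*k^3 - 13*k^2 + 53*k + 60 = (k - 4)*(k^3 - k^2 - 17*k - 15) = (k - 4)*(k + 3)*(k^2 - 4*k - 5) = (k - 4)*(k + 1)*(k + 3)*(k - 5)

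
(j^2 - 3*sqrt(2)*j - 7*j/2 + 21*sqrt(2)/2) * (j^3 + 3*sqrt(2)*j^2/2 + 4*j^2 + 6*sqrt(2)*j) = j^5 - 3*sqrt(2)*j^4/2 + j^4/2 - 23*j^3 - 3*sqrt(2)*j^3/4 - 9*j^2/2 + 21*sqrt(2)*j^2 + 126*j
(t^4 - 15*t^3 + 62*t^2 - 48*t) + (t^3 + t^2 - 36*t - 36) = t^4 - 14*t^3 + 63*t^2 - 84*t - 36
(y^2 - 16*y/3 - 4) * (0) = 0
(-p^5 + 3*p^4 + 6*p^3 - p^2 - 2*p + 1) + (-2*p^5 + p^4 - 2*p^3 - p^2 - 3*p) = -3*p^5 + 4*p^4 + 4*p^3 - 2*p^2 - 5*p + 1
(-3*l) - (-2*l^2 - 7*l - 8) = 2*l^2 + 4*l + 8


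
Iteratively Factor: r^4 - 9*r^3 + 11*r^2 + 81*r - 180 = (r - 4)*(r^3 - 5*r^2 - 9*r + 45) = (r - 5)*(r - 4)*(r^2 - 9) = (r - 5)*(r - 4)*(r - 3)*(r + 3)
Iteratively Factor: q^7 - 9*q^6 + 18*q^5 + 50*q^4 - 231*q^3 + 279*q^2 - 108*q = (q - 1)*(q^6 - 8*q^5 + 10*q^4 + 60*q^3 - 171*q^2 + 108*q) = (q - 1)*(q + 3)*(q^5 - 11*q^4 + 43*q^3 - 69*q^2 + 36*q) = (q - 3)*(q - 1)*(q + 3)*(q^4 - 8*q^3 + 19*q^2 - 12*q) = q*(q - 3)*(q - 1)*(q + 3)*(q^3 - 8*q^2 + 19*q - 12) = q*(q - 3)^2*(q - 1)*(q + 3)*(q^2 - 5*q + 4) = q*(q - 3)^2*(q - 1)^2*(q + 3)*(q - 4)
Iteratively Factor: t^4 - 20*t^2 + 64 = (t + 2)*(t^3 - 2*t^2 - 16*t + 32) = (t - 4)*(t + 2)*(t^2 + 2*t - 8) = (t - 4)*(t - 2)*(t + 2)*(t + 4)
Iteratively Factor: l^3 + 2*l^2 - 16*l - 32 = (l + 4)*(l^2 - 2*l - 8) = (l - 4)*(l + 4)*(l + 2)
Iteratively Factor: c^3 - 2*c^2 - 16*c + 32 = (c - 4)*(c^2 + 2*c - 8) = (c - 4)*(c - 2)*(c + 4)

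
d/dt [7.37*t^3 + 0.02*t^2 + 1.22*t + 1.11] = 22.11*t^2 + 0.04*t + 1.22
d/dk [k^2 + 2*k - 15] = 2*k + 2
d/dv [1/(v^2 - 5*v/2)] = 2*(5 - 4*v)/(v^2*(2*v - 5)^2)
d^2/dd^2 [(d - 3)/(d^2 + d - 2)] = 2*((2 - 3*d)*(d^2 + d - 2) + (d - 3)*(2*d + 1)^2)/(d^2 + d - 2)^3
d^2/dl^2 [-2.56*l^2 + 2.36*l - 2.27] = -5.12000000000000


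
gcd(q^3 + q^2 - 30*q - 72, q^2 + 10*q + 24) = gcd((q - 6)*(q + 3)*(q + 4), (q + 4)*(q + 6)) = q + 4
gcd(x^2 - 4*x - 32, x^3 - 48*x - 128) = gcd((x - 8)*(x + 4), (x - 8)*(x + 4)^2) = x^2 - 4*x - 32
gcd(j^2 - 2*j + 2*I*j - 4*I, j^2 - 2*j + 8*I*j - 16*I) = j - 2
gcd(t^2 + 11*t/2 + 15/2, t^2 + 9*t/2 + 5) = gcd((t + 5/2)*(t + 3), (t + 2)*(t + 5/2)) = t + 5/2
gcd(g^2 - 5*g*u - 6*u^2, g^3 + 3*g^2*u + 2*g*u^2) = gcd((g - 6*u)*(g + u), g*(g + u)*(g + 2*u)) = g + u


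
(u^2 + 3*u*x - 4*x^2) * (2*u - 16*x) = 2*u^3 - 10*u^2*x - 56*u*x^2 + 64*x^3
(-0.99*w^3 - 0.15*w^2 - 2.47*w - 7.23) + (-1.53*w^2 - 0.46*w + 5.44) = -0.99*w^3 - 1.68*w^2 - 2.93*w - 1.79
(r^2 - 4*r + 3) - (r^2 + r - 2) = 5 - 5*r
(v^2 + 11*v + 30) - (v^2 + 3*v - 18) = 8*v + 48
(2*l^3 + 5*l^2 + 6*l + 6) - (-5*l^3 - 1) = 7*l^3 + 5*l^2 + 6*l + 7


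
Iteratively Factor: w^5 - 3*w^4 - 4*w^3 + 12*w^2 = (w - 2)*(w^4 - w^3 - 6*w^2) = (w - 2)*(w + 2)*(w^3 - 3*w^2) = (w - 3)*(w - 2)*(w + 2)*(w^2) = w*(w - 3)*(w - 2)*(w + 2)*(w)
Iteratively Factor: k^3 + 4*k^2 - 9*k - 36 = (k + 3)*(k^2 + k - 12) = (k - 3)*(k + 3)*(k + 4)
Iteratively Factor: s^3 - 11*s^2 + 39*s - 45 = (s - 5)*(s^2 - 6*s + 9) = (s - 5)*(s - 3)*(s - 3)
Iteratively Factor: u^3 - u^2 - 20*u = (u + 4)*(u^2 - 5*u) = u*(u + 4)*(u - 5)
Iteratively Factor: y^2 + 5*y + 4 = (y + 1)*(y + 4)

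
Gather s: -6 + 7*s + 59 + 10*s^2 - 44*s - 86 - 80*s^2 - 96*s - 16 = -70*s^2 - 133*s - 49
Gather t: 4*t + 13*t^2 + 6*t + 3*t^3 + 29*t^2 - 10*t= 3*t^3 + 42*t^2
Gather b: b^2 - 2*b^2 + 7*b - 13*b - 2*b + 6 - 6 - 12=-b^2 - 8*b - 12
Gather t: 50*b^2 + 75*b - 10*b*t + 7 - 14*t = 50*b^2 + 75*b + t*(-10*b - 14) + 7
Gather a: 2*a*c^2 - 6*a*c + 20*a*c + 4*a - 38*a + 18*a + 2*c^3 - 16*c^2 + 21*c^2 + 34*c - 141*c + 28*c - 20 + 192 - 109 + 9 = a*(2*c^2 + 14*c - 16) + 2*c^3 + 5*c^2 - 79*c + 72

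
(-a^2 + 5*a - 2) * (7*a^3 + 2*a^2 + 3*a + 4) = -7*a^5 + 33*a^4 - 7*a^3 + 7*a^2 + 14*a - 8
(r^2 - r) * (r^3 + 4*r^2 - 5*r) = r^5 + 3*r^4 - 9*r^3 + 5*r^2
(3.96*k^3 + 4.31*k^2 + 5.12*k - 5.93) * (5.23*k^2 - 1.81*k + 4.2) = 20.7108*k^5 + 15.3737*k^4 + 35.6085*k^3 - 22.1791*k^2 + 32.2373*k - 24.906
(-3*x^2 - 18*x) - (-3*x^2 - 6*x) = -12*x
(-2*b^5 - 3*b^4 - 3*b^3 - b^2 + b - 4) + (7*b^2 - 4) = -2*b^5 - 3*b^4 - 3*b^3 + 6*b^2 + b - 8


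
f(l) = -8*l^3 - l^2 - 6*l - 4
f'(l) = -24*l^2 - 2*l - 6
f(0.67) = -10.88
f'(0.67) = -18.11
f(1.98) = -81.90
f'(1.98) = -104.05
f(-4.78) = 875.55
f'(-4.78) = -544.80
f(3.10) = -270.54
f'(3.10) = -242.84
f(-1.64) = 38.44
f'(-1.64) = -67.27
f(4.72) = -895.83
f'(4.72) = -550.12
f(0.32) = -6.28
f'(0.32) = -9.10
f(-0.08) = -3.52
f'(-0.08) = -5.99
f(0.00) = -4.00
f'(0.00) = -6.00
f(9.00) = -5971.00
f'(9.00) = -1968.00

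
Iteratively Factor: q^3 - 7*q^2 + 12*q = (q)*(q^2 - 7*q + 12) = q*(q - 4)*(q - 3)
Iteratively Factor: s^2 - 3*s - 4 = (s + 1)*(s - 4)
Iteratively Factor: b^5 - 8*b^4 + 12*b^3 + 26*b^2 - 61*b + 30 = (b - 5)*(b^4 - 3*b^3 - 3*b^2 + 11*b - 6) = (b - 5)*(b + 2)*(b^3 - 5*b^2 + 7*b - 3) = (b - 5)*(b - 1)*(b + 2)*(b^2 - 4*b + 3) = (b - 5)*(b - 1)^2*(b + 2)*(b - 3)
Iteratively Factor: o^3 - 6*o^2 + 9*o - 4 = (o - 1)*(o^2 - 5*o + 4) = (o - 4)*(o - 1)*(o - 1)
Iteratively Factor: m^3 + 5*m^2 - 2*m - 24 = (m + 3)*(m^2 + 2*m - 8) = (m - 2)*(m + 3)*(m + 4)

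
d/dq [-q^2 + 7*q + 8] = 7 - 2*q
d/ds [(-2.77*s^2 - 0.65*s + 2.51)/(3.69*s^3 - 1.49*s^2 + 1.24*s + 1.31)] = (10.2213*s^4 + 4.797*s^3 - 32.189*s^2 + 0.222399999999997*s - 3.9639)/(13.6161*s^6 - 10.9962*s^5 + 11.3713*s^4 + 5.9726*s^3 - 2.3662*s^2 + 3.2488*s + 1.7161)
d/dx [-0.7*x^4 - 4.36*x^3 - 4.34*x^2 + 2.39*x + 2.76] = -2.8*x^3 - 13.08*x^2 - 8.68*x + 2.39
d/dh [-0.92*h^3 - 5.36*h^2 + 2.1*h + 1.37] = -2.76*h^2 - 10.72*h + 2.1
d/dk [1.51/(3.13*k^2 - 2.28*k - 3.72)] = (3.4428 - 9.4526*k)/(-3.13*k^2 + 2.28*k + 3.72)^2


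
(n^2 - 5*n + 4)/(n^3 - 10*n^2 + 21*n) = (n^2 - 5*n + 4)/(n*(n^2 - 10*n + 21))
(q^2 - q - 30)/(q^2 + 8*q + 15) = (q - 6)/(q + 3)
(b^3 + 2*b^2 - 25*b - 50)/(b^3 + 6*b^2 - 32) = (b^3 + 2*b^2 - 25*b - 50)/(b^3 + 6*b^2 - 32)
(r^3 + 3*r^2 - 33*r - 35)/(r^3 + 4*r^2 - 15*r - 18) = (r^2 + 2*r - 35)/(r^2 + 3*r - 18)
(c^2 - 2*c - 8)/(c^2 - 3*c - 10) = (c - 4)/(c - 5)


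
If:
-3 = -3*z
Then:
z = 1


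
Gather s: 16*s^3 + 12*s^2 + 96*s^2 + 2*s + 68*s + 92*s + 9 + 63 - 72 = 16*s^3 + 108*s^2 + 162*s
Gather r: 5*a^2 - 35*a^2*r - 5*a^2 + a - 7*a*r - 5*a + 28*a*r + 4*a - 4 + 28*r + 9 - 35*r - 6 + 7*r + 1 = r*(-35*a^2 + 21*a)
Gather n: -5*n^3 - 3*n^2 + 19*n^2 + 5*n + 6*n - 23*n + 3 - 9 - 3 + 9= -5*n^3 + 16*n^2 - 12*n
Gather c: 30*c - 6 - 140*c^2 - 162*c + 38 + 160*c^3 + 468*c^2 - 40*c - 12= 160*c^3 + 328*c^2 - 172*c + 20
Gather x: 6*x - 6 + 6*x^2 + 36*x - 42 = 6*x^2 + 42*x - 48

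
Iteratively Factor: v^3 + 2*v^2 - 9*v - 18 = (v - 3)*(v^2 + 5*v + 6) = (v - 3)*(v + 3)*(v + 2)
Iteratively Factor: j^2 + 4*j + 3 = (j + 1)*(j + 3)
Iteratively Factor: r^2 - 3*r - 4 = (r - 4)*(r + 1)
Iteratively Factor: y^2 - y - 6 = (y - 3)*(y + 2)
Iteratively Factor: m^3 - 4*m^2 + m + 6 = (m - 2)*(m^2 - 2*m - 3) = (m - 3)*(m - 2)*(m + 1)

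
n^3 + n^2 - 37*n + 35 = (n - 5)*(n - 1)*(n + 7)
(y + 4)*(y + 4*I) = y^2 + 4*y + 4*I*y + 16*I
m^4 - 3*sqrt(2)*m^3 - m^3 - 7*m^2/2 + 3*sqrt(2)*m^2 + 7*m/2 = m*(m - 1)*(m - 7*sqrt(2)/2)*(m + sqrt(2)/2)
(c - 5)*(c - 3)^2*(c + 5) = c^4 - 6*c^3 - 16*c^2 + 150*c - 225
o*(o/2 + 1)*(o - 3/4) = o^3/2 + 5*o^2/8 - 3*o/4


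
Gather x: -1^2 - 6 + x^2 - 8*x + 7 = x^2 - 8*x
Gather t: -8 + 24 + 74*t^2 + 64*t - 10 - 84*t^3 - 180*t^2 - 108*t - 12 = -84*t^3 - 106*t^2 - 44*t - 6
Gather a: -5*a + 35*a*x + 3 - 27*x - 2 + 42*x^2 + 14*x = a*(35*x - 5) + 42*x^2 - 13*x + 1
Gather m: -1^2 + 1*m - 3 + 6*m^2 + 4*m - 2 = 6*m^2 + 5*m - 6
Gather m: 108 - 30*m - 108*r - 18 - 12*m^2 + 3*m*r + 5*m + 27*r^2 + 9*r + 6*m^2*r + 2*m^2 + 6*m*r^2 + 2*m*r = m^2*(6*r - 10) + m*(6*r^2 + 5*r - 25) + 27*r^2 - 99*r + 90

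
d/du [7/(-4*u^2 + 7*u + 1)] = 7*(8*u - 7)/(-4*u^2 + 7*u + 1)^2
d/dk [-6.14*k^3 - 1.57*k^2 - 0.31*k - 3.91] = -18.42*k^2 - 3.14*k - 0.31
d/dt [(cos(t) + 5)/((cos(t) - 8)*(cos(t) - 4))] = (cos(t)^2 + 10*cos(t) - 92)*sin(t)/((cos(t) - 8)^2*(cos(t) - 4)^2)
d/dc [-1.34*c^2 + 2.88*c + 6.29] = 2.88 - 2.68*c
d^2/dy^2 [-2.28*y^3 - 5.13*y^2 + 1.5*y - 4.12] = -13.68*y - 10.26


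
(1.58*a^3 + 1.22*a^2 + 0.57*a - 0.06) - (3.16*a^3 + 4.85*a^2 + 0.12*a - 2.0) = -1.58*a^3 - 3.63*a^2 + 0.45*a + 1.94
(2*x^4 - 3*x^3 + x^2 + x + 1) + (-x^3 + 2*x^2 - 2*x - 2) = 2*x^4 - 4*x^3 + 3*x^2 - x - 1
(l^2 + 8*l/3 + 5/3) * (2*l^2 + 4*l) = 2*l^4 + 28*l^3/3 + 14*l^2 + 20*l/3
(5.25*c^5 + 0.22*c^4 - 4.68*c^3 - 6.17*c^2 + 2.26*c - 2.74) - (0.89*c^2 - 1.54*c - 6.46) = 5.25*c^5 + 0.22*c^4 - 4.68*c^3 - 7.06*c^2 + 3.8*c + 3.72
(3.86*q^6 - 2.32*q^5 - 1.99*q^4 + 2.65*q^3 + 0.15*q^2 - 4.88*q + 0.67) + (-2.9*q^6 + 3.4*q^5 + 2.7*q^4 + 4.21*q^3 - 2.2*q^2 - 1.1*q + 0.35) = 0.96*q^6 + 1.08*q^5 + 0.71*q^4 + 6.86*q^3 - 2.05*q^2 - 5.98*q + 1.02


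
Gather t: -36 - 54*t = -54*t - 36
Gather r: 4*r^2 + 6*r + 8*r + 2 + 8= 4*r^2 + 14*r + 10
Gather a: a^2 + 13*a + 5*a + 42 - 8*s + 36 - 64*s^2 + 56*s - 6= a^2 + 18*a - 64*s^2 + 48*s + 72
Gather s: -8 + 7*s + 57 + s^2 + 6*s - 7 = s^2 + 13*s + 42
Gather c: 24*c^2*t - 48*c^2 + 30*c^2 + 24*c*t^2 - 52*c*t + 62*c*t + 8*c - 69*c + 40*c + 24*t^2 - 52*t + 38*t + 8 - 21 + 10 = c^2*(24*t - 18) + c*(24*t^2 + 10*t - 21) + 24*t^2 - 14*t - 3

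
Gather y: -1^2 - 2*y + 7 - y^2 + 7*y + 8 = -y^2 + 5*y + 14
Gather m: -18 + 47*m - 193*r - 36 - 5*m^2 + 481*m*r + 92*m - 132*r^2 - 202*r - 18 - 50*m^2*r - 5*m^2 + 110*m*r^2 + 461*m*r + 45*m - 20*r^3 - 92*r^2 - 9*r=m^2*(-50*r - 10) + m*(110*r^2 + 942*r + 184) - 20*r^3 - 224*r^2 - 404*r - 72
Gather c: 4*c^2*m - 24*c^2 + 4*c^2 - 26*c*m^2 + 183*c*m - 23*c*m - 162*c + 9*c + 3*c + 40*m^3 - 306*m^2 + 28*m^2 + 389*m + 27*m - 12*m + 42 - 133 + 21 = c^2*(4*m - 20) + c*(-26*m^2 + 160*m - 150) + 40*m^3 - 278*m^2 + 404*m - 70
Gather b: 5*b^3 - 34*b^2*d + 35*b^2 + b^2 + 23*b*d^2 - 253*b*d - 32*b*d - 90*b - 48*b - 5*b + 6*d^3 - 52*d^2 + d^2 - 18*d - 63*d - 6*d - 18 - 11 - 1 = 5*b^3 + b^2*(36 - 34*d) + b*(23*d^2 - 285*d - 143) + 6*d^3 - 51*d^2 - 87*d - 30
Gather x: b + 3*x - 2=b + 3*x - 2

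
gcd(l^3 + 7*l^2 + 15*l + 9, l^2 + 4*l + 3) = l^2 + 4*l + 3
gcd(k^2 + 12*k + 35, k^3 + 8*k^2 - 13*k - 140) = k^2 + 12*k + 35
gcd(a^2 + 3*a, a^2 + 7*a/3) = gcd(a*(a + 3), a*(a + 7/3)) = a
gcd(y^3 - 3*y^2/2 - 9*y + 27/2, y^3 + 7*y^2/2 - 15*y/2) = y - 3/2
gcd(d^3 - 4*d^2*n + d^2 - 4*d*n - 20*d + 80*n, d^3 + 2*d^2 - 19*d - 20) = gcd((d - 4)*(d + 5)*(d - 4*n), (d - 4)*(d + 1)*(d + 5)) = d^2 + d - 20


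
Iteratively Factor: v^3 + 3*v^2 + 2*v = (v + 1)*(v^2 + 2*v) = (v + 1)*(v + 2)*(v)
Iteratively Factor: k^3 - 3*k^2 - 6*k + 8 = (k - 1)*(k^2 - 2*k - 8) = (k - 4)*(k - 1)*(k + 2)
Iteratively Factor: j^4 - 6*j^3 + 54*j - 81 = (j - 3)*(j^3 - 3*j^2 - 9*j + 27) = (j - 3)^2*(j^2 - 9) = (j - 3)^2*(j + 3)*(j - 3)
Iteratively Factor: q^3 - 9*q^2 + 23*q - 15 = (q - 5)*(q^2 - 4*q + 3) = (q - 5)*(q - 3)*(q - 1)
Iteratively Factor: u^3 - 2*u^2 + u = (u - 1)*(u^2 - u) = (u - 1)^2*(u)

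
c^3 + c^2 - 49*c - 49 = (c - 7)*(c + 1)*(c + 7)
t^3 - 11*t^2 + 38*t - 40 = (t - 5)*(t - 4)*(t - 2)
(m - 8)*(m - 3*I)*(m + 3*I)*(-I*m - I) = -I*m^4 + 7*I*m^3 - I*m^2 + 63*I*m + 72*I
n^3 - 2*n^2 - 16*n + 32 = (n - 4)*(n - 2)*(n + 4)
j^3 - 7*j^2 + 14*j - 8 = (j - 4)*(j - 2)*(j - 1)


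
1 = 1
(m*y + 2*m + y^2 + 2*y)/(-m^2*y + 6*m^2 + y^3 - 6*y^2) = (y + 2)/(-m*y + 6*m + y^2 - 6*y)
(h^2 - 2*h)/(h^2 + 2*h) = (h - 2)/(h + 2)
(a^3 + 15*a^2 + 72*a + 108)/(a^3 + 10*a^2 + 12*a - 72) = (a + 3)/(a - 2)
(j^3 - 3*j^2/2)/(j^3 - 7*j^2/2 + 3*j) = j/(j - 2)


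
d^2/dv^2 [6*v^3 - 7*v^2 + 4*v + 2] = 36*v - 14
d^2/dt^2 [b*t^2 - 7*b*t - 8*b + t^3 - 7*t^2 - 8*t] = 2*b + 6*t - 14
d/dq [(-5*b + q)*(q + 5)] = -5*b + 2*q + 5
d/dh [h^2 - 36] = 2*h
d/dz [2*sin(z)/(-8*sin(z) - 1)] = -2*cos(z)/(8*sin(z) + 1)^2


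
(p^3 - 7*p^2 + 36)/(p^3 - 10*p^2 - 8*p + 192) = (p^2 - p - 6)/(p^2 - 4*p - 32)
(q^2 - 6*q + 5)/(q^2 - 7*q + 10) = (q - 1)/(q - 2)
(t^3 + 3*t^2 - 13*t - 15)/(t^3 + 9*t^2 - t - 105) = (t + 1)/(t + 7)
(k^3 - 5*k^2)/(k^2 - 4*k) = k*(k - 5)/(k - 4)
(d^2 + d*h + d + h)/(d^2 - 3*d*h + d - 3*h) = (d + h)/(d - 3*h)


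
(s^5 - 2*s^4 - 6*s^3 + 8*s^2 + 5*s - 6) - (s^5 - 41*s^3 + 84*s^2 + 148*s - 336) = -2*s^4 + 35*s^3 - 76*s^2 - 143*s + 330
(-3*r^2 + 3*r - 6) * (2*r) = -6*r^3 + 6*r^2 - 12*r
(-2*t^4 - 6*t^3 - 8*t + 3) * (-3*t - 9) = 6*t^5 + 36*t^4 + 54*t^3 + 24*t^2 + 63*t - 27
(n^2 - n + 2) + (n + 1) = n^2 + 3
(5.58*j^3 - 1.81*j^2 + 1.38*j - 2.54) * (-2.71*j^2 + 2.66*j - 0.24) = -15.1218*j^5 + 19.7479*j^4 - 9.8936*j^3 + 10.9886*j^2 - 7.0876*j + 0.6096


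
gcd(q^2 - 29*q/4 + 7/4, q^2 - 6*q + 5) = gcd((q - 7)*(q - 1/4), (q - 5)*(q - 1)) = 1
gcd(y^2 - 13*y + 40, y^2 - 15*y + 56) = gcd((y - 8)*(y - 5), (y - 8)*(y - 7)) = y - 8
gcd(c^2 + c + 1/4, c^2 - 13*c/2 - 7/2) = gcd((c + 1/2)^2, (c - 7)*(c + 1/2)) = c + 1/2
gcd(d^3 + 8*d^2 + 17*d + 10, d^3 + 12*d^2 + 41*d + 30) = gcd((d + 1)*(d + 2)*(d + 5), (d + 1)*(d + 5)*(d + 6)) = d^2 + 6*d + 5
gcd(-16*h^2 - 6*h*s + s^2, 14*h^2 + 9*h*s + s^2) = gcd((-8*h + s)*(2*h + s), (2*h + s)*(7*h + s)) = 2*h + s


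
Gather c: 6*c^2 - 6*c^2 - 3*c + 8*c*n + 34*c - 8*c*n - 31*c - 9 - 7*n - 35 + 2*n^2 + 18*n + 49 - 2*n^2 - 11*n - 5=0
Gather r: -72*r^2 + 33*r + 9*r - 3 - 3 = -72*r^2 + 42*r - 6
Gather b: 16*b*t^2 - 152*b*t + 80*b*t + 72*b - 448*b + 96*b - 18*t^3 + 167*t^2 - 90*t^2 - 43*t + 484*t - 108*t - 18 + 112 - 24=b*(16*t^2 - 72*t - 280) - 18*t^3 + 77*t^2 + 333*t + 70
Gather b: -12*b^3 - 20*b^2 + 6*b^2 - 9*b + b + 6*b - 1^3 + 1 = -12*b^3 - 14*b^2 - 2*b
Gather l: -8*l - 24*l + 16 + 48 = 64 - 32*l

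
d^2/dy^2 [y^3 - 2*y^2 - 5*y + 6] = 6*y - 4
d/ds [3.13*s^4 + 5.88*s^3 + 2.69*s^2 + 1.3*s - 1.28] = 12.52*s^3 + 17.64*s^2 + 5.38*s + 1.3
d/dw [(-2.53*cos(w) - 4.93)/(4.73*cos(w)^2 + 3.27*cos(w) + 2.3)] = (11.9669*sin(w)^2 - 46.6378*cos(w) - 22.269)*sin(w)/(4.73*cos(w)^2 + 3.27*cos(w) + 2.3)^2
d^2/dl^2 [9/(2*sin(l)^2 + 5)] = 36*(-4*sin(l)^4 + 16*sin(l)^2 - 5)/(6 - cos(2*l))^3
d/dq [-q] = -1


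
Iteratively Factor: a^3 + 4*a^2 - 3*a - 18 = (a + 3)*(a^2 + a - 6) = (a - 2)*(a + 3)*(a + 3)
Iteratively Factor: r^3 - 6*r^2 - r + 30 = (r - 3)*(r^2 - 3*r - 10) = (r - 5)*(r - 3)*(r + 2)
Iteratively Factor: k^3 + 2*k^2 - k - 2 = (k + 2)*(k^2 - 1) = (k - 1)*(k + 2)*(k + 1)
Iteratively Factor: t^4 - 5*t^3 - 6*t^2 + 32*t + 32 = (t + 2)*(t^3 - 7*t^2 + 8*t + 16) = (t - 4)*(t + 2)*(t^2 - 3*t - 4) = (t - 4)*(t + 1)*(t + 2)*(t - 4)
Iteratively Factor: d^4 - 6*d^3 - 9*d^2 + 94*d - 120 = (d - 3)*(d^3 - 3*d^2 - 18*d + 40) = (d - 3)*(d - 2)*(d^2 - d - 20) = (d - 5)*(d - 3)*(d - 2)*(d + 4)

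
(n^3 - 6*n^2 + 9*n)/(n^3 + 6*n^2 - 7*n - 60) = n*(n - 3)/(n^2 + 9*n + 20)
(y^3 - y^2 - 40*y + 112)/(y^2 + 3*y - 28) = y - 4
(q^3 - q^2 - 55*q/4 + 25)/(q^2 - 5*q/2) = q + 3/2 - 10/q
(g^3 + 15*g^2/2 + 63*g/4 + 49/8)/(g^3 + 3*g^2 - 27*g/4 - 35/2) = (4*g^2 + 16*g + 7)/(2*(2*g^2 - g - 10))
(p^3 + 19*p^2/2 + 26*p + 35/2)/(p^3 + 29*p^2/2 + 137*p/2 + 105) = (p + 1)/(p + 6)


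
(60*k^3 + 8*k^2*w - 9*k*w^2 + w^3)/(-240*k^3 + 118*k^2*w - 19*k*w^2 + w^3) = (2*k + w)/(-8*k + w)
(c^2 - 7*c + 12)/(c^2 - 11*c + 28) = (c - 3)/(c - 7)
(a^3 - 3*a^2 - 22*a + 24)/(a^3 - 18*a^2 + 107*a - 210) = (a^2 + 3*a - 4)/(a^2 - 12*a + 35)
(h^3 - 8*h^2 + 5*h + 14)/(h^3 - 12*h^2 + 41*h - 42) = (h + 1)/(h - 3)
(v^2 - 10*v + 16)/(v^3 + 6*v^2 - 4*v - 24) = (v - 8)/(v^2 + 8*v + 12)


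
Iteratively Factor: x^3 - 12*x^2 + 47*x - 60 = (x - 4)*(x^2 - 8*x + 15) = (x - 4)*(x - 3)*(x - 5)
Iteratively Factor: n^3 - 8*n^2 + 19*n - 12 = (n - 4)*(n^2 - 4*n + 3) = (n - 4)*(n - 1)*(n - 3)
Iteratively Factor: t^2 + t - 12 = (t - 3)*(t + 4)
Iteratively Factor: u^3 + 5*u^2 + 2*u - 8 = (u + 2)*(u^2 + 3*u - 4) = (u - 1)*(u + 2)*(u + 4)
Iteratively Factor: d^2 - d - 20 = (d - 5)*(d + 4)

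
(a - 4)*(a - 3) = a^2 - 7*a + 12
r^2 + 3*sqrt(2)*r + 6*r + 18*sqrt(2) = (r + 6)*(r + 3*sqrt(2))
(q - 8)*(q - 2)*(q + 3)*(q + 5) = q^4 - 2*q^3 - 49*q^2 - 22*q + 240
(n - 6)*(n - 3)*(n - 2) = n^3 - 11*n^2 + 36*n - 36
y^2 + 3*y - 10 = (y - 2)*(y + 5)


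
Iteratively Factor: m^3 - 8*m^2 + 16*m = (m - 4)*(m^2 - 4*m) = (m - 4)^2*(m)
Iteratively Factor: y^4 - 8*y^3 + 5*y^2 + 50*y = (y - 5)*(y^3 - 3*y^2 - 10*y) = (y - 5)^2*(y^2 + 2*y) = (y - 5)^2*(y + 2)*(y)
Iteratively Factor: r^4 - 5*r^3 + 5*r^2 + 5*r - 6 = (r + 1)*(r^3 - 6*r^2 + 11*r - 6) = (r - 3)*(r + 1)*(r^2 - 3*r + 2) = (r - 3)*(r - 1)*(r + 1)*(r - 2)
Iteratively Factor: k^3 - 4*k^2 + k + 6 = (k - 3)*(k^2 - k - 2) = (k - 3)*(k - 2)*(k + 1)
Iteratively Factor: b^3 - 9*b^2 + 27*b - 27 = (b - 3)*(b^2 - 6*b + 9) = (b - 3)^2*(b - 3)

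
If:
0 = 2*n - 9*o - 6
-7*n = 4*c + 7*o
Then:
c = -77*o/8 - 21/4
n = 9*o/2 + 3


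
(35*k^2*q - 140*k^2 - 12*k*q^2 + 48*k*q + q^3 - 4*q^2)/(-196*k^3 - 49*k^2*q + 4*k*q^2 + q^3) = (-5*k*q + 20*k + q^2 - 4*q)/(28*k^2 + 11*k*q + q^2)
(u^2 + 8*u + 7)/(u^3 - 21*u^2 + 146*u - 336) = (u^2 + 8*u + 7)/(u^3 - 21*u^2 + 146*u - 336)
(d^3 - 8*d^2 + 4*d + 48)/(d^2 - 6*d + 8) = (d^2 - 4*d - 12)/(d - 2)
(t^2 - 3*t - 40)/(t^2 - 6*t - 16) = (t + 5)/(t + 2)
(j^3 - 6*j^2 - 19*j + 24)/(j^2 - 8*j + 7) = (j^2 - 5*j - 24)/(j - 7)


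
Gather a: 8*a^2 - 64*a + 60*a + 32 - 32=8*a^2 - 4*a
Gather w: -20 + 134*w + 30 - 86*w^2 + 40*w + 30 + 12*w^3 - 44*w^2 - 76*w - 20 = 12*w^3 - 130*w^2 + 98*w + 20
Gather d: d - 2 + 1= d - 1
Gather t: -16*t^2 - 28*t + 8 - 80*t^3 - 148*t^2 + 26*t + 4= -80*t^3 - 164*t^2 - 2*t + 12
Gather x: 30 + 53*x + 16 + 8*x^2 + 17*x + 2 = 8*x^2 + 70*x + 48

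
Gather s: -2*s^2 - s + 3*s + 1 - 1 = -2*s^2 + 2*s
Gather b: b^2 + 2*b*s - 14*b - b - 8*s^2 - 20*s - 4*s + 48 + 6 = b^2 + b*(2*s - 15) - 8*s^2 - 24*s + 54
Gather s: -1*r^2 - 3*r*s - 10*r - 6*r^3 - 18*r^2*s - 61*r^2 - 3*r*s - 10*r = -6*r^3 - 62*r^2 - 20*r + s*(-18*r^2 - 6*r)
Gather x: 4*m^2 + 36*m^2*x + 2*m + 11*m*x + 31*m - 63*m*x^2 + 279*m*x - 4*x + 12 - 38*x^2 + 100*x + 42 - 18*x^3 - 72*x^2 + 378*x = 4*m^2 + 33*m - 18*x^3 + x^2*(-63*m - 110) + x*(36*m^2 + 290*m + 474) + 54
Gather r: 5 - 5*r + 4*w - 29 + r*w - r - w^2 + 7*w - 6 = r*(w - 6) - w^2 + 11*w - 30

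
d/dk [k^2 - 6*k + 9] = 2*k - 6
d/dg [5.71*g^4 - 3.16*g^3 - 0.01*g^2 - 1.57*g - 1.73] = 22.84*g^3 - 9.48*g^2 - 0.02*g - 1.57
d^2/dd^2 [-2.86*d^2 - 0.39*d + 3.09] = -5.72000000000000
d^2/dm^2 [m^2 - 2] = 2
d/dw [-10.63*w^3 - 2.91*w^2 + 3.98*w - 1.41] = -31.89*w^2 - 5.82*w + 3.98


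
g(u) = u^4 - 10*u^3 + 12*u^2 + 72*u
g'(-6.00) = -2016.00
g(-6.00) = 3456.00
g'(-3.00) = -378.00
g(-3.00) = 243.00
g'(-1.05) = 9.09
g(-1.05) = -49.58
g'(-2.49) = -235.52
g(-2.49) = 87.94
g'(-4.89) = -1230.44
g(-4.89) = 1675.96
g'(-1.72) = -78.39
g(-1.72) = -28.70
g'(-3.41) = -517.29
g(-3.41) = 425.75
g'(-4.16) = -834.97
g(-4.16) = 927.54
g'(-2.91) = -350.45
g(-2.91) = 210.23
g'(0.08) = 73.73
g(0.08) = 5.83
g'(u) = 4*u^3 - 30*u^2 + 24*u + 72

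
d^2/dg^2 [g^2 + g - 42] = 2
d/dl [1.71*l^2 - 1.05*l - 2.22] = 3.42*l - 1.05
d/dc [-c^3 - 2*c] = -3*c^2 - 2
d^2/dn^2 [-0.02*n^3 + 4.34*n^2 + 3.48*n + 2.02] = 8.68 - 0.12*n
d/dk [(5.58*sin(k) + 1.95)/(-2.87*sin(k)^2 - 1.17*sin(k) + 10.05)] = (16.0146*sin(k)^2 + 11.193*sin(k) + 58.3605)*cos(k)/(8.2369*sin(k)^4 + 6.7158*sin(k)^3 - 56.3181*sin(k)^2 - 23.517*sin(k) + 101.0025)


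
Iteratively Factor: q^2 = (q)*(q)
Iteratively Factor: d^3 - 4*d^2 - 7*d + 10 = (d - 5)*(d^2 + d - 2) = (d - 5)*(d + 2)*(d - 1)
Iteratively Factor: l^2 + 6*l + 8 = (l + 2)*(l + 4)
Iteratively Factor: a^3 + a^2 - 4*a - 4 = (a + 1)*(a^2 - 4) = (a + 1)*(a + 2)*(a - 2)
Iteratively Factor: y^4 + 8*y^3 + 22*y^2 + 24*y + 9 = (y + 3)*(y^3 + 5*y^2 + 7*y + 3) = (y + 1)*(y + 3)*(y^2 + 4*y + 3) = (y + 1)^2*(y + 3)*(y + 3)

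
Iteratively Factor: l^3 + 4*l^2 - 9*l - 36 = (l - 3)*(l^2 + 7*l + 12) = (l - 3)*(l + 3)*(l + 4)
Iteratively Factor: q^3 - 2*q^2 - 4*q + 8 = (q - 2)*(q^2 - 4) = (q - 2)^2*(q + 2)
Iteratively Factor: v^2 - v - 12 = (v - 4)*(v + 3)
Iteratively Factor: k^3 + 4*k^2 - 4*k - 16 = (k - 2)*(k^2 + 6*k + 8) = (k - 2)*(k + 2)*(k + 4)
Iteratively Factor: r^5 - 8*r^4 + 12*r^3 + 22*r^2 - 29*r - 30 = (r - 2)*(r^4 - 6*r^3 + 22*r + 15) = (r - 5)*(r - 2)*(r^3 - r^2 - 5*r - 3) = (r - 5)*(r - 3)*(r - 2)*(r^2 + 2*r + 1) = (r - 5)*(r - 3)*(r - 2)*(r + 1)*(r + 1)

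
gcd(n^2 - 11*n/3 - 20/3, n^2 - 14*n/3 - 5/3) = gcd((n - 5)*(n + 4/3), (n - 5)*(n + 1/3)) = n - 5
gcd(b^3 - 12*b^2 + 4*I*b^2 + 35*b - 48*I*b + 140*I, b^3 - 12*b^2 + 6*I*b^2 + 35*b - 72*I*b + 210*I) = b^2 - 12*b + 35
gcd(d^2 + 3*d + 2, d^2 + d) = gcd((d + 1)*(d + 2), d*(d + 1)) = d + 1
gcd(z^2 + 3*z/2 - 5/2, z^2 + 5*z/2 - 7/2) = z - 1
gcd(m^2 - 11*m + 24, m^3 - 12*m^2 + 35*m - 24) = m^2 - 11*m + 24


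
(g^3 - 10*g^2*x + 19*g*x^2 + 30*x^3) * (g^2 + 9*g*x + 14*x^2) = g^5 - g^4*x - 57*g^3*x^2 + 61*g^2*x^3 + 536*g*x^4 + 420*x^5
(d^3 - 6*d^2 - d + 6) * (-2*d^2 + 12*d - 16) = -2*d^5 + 24*d^4 - 86*d^3 + 72*d^2 + 88*d - 96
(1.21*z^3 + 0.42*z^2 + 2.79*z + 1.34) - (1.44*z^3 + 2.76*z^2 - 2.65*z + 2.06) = -0.23*z^3 - 2.34*z^2 + 5.44*z - 0.72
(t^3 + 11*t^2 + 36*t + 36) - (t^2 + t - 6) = t^3 + 10*t^2 + 35*t + 42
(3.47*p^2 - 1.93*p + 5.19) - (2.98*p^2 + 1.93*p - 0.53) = 0.49*p^2 - 3.86*p + 5.72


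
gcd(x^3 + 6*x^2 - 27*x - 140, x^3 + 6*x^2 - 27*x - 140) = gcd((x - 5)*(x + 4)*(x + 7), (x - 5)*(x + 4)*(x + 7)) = x^3 + 6*x^2 - 27*x - 140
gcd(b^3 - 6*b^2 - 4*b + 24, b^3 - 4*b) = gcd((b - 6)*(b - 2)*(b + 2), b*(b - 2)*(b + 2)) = b^2 - 4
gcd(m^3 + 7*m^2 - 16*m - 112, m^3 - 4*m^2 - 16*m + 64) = m^2 - 16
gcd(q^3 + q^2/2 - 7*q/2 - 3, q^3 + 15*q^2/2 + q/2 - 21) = 1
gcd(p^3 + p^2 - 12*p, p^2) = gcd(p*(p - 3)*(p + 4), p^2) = p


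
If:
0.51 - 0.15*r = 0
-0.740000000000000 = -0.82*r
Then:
No Solution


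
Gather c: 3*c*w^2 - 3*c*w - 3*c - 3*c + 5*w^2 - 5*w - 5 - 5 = c*(3*w^2 - 3*w - 6) + 5*w^2 - 5*w - 10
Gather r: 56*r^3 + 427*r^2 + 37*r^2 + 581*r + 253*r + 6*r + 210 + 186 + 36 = 56*r^3 + 464*r^2 + 840*r + 432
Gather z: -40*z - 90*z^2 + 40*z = -90*z^2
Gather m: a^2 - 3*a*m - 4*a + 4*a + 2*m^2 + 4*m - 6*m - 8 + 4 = a^2 + 2*m^2 + m*(-3*a - 2) - 4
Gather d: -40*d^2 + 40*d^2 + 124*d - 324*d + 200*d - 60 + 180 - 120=0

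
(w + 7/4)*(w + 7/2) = w^2 + 21*w/4 + 49/8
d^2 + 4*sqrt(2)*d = d*(d + 4*sqrt(2))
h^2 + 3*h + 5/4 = (h + 1/2)*(h + 5/2)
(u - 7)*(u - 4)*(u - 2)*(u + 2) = u^4 - 11*u^3 + 24*u^2 + 44*u - 112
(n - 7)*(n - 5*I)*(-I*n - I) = -I*n^3 - 5*n^2 + 6*I*n^2 + 30*n + 7*I*n + 35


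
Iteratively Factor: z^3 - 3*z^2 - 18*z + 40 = (z + 4)*(z^2 - 7*z + 10) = (z - 5)*(z + 4)*(z - 2)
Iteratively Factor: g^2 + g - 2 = (g - 1)*(g + 2)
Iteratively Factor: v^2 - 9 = (v - 3)*(v + 3)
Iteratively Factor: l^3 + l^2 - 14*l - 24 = (l - 4)*(l^2 + 5*l + 6) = (l - 4)*(l + 2)*(l + 3)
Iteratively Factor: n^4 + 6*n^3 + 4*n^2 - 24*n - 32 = (n + 2)*(n^3 + 4*n^2 - 4*n - 16) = (n + 2)*(n + 4)*(n^2 - 4) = (n + 2)^2*(n + 4)*(n - 2)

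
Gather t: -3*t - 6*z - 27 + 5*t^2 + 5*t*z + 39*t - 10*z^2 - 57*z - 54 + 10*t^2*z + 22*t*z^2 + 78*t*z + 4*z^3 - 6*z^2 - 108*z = t^2*(10*z + 5) + t*(22*z^2 + 83*z + 36) + 4*z^3 - 16*z^2 - 171*z - 81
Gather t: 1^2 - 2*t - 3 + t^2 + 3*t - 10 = t^2 + t - 12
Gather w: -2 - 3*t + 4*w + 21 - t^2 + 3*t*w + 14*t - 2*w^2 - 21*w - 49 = -t^2 + 11*t - 2*w^2 + w*(3*t - 17) - 30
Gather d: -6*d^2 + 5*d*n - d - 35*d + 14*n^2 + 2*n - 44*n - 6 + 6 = -6*d^2 + d*(5*n - 36) + 14*n^2 - 42*n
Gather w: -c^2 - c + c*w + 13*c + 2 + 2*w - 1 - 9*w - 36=-c^2 + 12*c + w*(c - 7) - 35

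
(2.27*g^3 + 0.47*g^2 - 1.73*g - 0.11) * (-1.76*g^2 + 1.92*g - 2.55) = -3.9952*g^5 + 3.5312*g^4 - 1.8413*g^3 - 4.3265*g^2 + 4.2003*g + 0.2805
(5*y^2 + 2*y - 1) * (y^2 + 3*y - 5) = 5*y^4 + 17*y^3 - 20*y^2 - 13*y + 5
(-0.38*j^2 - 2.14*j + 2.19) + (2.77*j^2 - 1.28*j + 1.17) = 2.39*j^2 - 3.42*j + 3.36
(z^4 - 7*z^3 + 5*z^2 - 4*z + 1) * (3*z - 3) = 3*z^5 - 24*z^4 + 36*z^3 - 27*z^2 + 15*z - 3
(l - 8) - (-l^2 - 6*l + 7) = l^2 + 7*l - 15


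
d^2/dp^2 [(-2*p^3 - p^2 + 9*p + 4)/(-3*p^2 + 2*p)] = 2*(-67*p^3 - 108*p^2 + 72*p - 16)/(p^3*(27*p^3 - 54*p^2 + 36*p - 8))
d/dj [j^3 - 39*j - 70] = 3*j^2 - 39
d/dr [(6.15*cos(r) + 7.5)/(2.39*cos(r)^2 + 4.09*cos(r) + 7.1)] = (14.6985*cos(r)^2 + 35.85*cos(r) - 12.99)*sin(r)/(5.7121*cos(r)^4 + 19.5502*cos(r)^3 + 50.6661*cos(r)^2 + 58.078*cos(r) + 50.41)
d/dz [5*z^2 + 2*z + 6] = 10*z + 2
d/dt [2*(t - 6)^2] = 4*t - 24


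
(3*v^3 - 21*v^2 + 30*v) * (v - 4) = 3*v^4 - 33*v^3 + 114*v^2 - 120*v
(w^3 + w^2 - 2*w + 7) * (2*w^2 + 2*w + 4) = 2*w^5 + 4*w^4 + 2*w^3 + 14*w^2 + 6*w + 28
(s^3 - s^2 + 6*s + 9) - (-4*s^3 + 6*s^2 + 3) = 5*s^3 - 7*s^2 + 6*s + 6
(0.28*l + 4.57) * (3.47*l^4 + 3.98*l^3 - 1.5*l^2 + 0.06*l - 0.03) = 0.9716*l^5 + 16.9723*l^4 + 17.7686*l^3 - 6.8382*l^2 + 0.2658*l - 0.1371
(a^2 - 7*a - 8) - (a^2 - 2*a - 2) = -5*a - 6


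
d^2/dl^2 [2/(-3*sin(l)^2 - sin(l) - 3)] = 2*(36*sin(l)^4 + 9*sin(l)^3 - 89*sin(l)^2 - 21*sin(l) + 16)/(3*sin(l)^2 + sin(l) + 3)^3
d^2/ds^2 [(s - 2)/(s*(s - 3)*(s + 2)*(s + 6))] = 2*(6*s^7 + 20*s^6 - 111*s^5 - 156*s^4 + 1428*s^3 + 216*s^2 - 2592*s - 2592)/(s^3*(s^9 + 15*s^8 + 39*s^7 - 343*s^6 - 1548*s^5 + 2052*s^4 + 15120*s^3 + 3888*s^2 - 46656*s - 46656))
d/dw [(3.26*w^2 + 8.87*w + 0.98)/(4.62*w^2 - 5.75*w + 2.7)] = (-59.7244*w^2 + 8.5488*w + 29.584)/(21.3444*w^4 - 53.13*w^3 + 58.0105*w^2 - 31.05*w + 7.29)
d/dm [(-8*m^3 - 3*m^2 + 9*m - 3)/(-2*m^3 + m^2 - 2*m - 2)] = (-14*m^4 + 68*m^3 + 27*m^2 + 18*m - 24)/(4*m^6 - 4*m^5 + 9*m^4 + 4*m^3 + 8*m + 4)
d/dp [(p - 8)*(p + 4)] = 2*p - 4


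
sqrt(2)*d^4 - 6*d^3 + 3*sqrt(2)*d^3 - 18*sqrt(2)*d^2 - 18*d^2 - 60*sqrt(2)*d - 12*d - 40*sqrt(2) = (d + 2)*(d - 5*sqrt(2))*(d + 2*sqrt(2))*(sqrt(2)*d + sqrt(2))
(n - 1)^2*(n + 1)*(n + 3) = n^4 + 2*n^3 - 4*n^2 - 2*n + 3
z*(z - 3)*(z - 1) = z^3 - 4*z^2 + 3*z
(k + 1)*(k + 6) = k^2 + 7*k + 6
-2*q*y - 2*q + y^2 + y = (-2*q + y)*(y + 1)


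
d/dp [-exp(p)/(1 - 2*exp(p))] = -exp(p)/(4*exp(2*p) - 4*exp(p) + 1)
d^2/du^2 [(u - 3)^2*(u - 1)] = 6*u - 14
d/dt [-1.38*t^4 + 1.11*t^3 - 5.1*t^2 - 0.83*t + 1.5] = -5.52*t^3 + 3.33*t^2 - 10.2*t - 0.83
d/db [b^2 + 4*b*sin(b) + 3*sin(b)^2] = 4*b*cos(b) + 2*b + 4*sin(b) + 3*sin(2*b)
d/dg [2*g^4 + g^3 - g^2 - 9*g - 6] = 8*g^3 + 3*g^2 - 2*g - 9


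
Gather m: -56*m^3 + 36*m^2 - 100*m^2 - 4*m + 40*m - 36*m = -56*m^3 - 64*m^2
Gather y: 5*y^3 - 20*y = 5*y^3 - 20*y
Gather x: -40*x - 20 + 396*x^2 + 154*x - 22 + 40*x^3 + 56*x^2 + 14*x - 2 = 40*x^3 + 452*x^2 + 128*x - 44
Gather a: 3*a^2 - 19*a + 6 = 3*a^2 - 19*a + 6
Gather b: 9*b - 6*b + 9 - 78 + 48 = 3*b - 21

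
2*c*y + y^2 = y*(2*c + y)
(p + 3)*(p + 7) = p^2 + 10*p + 21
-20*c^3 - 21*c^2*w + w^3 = (-5*c + w)*(c + w)*(4*c + w)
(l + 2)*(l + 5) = l^2 + 7*l + 10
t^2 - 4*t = t*(t - 4)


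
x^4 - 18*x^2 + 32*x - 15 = (x - 3)*(x - 1)^2*(x + 5)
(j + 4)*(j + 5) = j^2 + 9*j + 20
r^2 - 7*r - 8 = (r - 8)*(r + 1)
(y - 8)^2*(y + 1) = y^3 - 15*y^2 + 48*y + 64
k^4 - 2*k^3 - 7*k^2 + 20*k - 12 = (k - 2)^2*(k - 1)*(k + 3)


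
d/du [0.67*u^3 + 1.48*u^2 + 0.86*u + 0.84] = 2.01*u^2 + 2.96*u + 0.86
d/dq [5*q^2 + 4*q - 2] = 10*q + 4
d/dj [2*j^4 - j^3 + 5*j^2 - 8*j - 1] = 8*j^3 - 3*j^2 + 10*j - 8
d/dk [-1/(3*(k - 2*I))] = 1/(3*(k - 2*I)^2)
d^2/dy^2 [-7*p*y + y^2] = 2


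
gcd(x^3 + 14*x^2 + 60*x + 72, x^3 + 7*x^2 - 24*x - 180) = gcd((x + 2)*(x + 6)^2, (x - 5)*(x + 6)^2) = x^2 + 12*x + 36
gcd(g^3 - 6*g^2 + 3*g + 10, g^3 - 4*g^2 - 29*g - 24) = g + 1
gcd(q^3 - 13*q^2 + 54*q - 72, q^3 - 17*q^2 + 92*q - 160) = q - 4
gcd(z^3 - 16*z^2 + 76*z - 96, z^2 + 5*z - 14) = z - 2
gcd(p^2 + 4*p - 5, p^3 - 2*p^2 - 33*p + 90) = 1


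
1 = 1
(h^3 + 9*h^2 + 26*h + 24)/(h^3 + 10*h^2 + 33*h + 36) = (h + 2)/(h + 3)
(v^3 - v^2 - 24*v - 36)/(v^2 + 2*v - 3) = (v^2 - 4*v - 12)/(v - 1)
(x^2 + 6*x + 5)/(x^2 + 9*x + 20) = (x + 1)/(x + 4)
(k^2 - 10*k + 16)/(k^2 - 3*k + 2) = (k - 8)/(k - 1)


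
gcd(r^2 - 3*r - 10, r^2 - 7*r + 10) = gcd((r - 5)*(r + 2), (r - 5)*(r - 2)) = r - 5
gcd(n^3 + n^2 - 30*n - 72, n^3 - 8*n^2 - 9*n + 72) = n + 3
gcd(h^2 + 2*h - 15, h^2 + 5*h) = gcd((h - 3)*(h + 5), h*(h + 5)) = h + 5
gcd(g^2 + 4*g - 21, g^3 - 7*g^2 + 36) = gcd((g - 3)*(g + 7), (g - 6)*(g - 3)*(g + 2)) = g - 3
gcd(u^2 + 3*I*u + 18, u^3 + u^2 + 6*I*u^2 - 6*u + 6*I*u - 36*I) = u + 6*I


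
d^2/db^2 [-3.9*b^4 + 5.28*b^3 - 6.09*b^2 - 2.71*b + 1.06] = -46.8*b^2 + 31.68*b - 12.18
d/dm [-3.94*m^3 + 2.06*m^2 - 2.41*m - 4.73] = -11.82*m^2 + 4.12*m - 2.41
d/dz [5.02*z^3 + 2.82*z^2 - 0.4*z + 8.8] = 15.06*z^2 + 5.64*z - 0.4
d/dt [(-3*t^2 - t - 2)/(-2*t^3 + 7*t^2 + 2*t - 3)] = (-6*t^4 - 4*t^3 - 11*t^2 + 46*t + 7)/(4*t^6 - 28*t^5 + 41*t^4 + 40*t^3 - 38*t^2 - 12*t + 9)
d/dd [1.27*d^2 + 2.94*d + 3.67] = 2.54*d + 2.94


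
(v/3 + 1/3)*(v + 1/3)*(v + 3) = v^3/3 + 13*v^2/9 + 13*v/9 + 1/3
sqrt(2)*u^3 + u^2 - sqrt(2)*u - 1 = (u - 1)*(u + 1)*(sqrt(2)*u + 1)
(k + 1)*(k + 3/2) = k^2 + 5*k/2 + 3/2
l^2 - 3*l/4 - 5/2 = (l - 2)*(l + 5/4)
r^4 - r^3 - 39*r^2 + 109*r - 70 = (r - 5)*(r - 2)*(r - 1)*(r + 7)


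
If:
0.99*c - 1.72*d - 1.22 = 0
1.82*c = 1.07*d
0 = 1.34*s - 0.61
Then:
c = -0.63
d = -1.07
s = 0.46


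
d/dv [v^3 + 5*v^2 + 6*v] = 3*v^2 + 10*v + 6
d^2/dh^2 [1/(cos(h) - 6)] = (sin(h)^2 - 6*cos(h) + 1)/(cos(h) - 6)^3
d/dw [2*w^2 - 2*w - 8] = 4*w - 2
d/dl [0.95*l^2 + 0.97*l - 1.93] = 1.9*l + 0.97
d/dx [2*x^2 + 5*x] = 4*x + 5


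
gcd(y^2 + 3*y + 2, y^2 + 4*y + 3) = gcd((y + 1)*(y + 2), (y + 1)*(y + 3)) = y + 1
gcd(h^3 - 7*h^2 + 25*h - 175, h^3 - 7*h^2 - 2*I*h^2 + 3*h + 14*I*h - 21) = h - 7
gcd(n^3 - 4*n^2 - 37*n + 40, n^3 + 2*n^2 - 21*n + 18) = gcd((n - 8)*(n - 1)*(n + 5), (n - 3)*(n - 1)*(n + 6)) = n - 1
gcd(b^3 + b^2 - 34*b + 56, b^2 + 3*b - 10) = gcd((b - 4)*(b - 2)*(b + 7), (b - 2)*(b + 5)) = b - 2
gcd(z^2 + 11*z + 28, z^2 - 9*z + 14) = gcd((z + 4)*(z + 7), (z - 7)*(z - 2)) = 1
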